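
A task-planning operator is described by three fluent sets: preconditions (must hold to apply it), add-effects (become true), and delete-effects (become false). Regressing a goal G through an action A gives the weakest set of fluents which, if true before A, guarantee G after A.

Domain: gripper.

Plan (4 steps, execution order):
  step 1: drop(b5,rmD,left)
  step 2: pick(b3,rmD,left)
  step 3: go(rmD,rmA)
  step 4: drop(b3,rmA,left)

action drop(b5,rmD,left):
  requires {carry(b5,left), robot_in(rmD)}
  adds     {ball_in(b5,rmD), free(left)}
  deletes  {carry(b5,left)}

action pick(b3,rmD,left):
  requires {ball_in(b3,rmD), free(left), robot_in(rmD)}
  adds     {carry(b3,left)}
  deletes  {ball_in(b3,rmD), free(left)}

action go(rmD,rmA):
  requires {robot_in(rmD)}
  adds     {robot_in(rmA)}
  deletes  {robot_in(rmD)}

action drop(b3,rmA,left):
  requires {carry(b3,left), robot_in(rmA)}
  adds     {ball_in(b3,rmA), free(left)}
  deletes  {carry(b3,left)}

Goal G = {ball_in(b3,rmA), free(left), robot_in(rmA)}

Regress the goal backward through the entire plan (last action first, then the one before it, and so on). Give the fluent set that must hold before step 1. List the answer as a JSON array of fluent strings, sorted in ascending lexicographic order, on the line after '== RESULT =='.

Regress step by step:
  through step 4 (drop(b3,rmA,left)): drop {ball_in(b3,rmA), free(left)}, keep {robot_in(rmA)}, require {carry(b3,left), robot_in(rmA)}
    → {carry(b3,left), robot_in(rmA)}
  through step 3 (go(rmD,rmA)): drop {robot_in(rmA)}, keep {carry(b3,left)}, require {robot_in(rmD)}
    → {carry(b3,left), robot_in(rmD)}
  through step 2 (pick(b3,rmD,left)): drop {carry(b3,left)}, keep {robot_in(rmD)}, require {ball_in(b3,rmD), free(left), robot_in(rmD)}
    → {ball_in(b3,rmD), free(left), robot_in(rmD)}
  through step 1 (drop(b5,rmD,left)): drop {free(left)}, keep {ball_in(b3,rmD), robot_in(rmD)}, require {carry(b5,left), robot_in(rmD)}
    → {ball_in(b3,rmD), carry(b5,left), robot_in(rmD)}

== RESULT ==
["ball_in(b3,rmD)", "carry(b5,left)", "robot_in(rmD)"]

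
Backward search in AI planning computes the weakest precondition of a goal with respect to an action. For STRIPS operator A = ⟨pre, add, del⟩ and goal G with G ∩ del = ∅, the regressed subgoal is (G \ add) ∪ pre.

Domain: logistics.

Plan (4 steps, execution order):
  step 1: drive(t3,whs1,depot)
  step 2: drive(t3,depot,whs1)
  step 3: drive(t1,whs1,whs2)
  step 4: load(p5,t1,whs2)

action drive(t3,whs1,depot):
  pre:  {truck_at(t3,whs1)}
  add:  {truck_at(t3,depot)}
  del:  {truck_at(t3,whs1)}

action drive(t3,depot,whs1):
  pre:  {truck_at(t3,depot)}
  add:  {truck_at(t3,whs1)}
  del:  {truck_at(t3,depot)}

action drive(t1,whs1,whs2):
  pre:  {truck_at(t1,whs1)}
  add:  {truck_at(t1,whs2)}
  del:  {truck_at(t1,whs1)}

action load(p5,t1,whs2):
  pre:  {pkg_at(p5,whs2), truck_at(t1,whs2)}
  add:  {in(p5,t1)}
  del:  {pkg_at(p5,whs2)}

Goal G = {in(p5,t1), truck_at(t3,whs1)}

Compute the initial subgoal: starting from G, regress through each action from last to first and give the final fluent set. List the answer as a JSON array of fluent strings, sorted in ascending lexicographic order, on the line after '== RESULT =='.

Regress step by step:
  through step 4 (load(p5,t1,whs2)): drop {in(p5,t1)}, keep {truck_at(t3,whs1)}, require {pkg_at(p5,whs2), truck_at(t1,whs2)}
    → {pkg_at(p5,whs2), truck_at(t1,whs2), truck_at(t3,whs1)}
  through step 3 (drive(t1,whs1,whs2)): drop {truck_at(t1,whs2)}, keep {pkg_at(p5,whs2), truck_at(t3,whs1)}, require {truck_at(t1,whs1)}
    → {pkg_at(p5,whs2), truck_at(t1,whs1), truck_at(t3,whs1)}
  through step 2 (drive(t3,depot,whs1)): drop {truck_at(t3,whs1)}, keep {pkg_at(p5,whs2), truck_at(t1,whs1)}, require {truck_at(t3,depot)}
    → {pkg_at(p5,whs2), truck_at(t1,whs1), truck_at(t3,depot)}
  through step 1 (drive(t3,whs1,depot)): drop {truck_at(t3,depot)}, keep {pkg_at(p5,whs2), truck_at(t1,whs1)}, require {truck_at(t3,whs1)}
    → {pkg_at(p5,whs2), truck_at(t1,whs1), truck_at(t3,whs1)}

== RESULT ==
["pkg_at(p5,whs2)", "truck_at(t1,whs1)", "truck_at(t3,whs1)"]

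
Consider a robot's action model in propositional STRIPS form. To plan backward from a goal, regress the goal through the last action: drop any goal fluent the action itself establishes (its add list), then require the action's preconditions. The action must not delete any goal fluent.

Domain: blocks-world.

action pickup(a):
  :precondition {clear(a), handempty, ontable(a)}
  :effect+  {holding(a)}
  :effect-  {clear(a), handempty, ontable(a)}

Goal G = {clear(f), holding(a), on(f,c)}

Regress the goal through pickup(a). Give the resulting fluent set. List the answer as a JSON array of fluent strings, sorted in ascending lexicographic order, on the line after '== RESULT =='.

Compute (G \ add) ∪ pre:
  G ∩ del = {}  (empty — regression defined)
  G \ add = {clear(f), holding(a), on(f,c)} \ {holding(a)} = {clear(f), on(f,c)}
  ∪ pre   = {clear(f), on(f,c)} ∪ {clear(a), handempty, ontable(a)}
          = {clear(a), clear(f), handempty, on(f,c), ontable(a)}

== RESULT ==
["clear(a)", "clear(f)", "handempty", "on(f,c)", "ontable(a)"]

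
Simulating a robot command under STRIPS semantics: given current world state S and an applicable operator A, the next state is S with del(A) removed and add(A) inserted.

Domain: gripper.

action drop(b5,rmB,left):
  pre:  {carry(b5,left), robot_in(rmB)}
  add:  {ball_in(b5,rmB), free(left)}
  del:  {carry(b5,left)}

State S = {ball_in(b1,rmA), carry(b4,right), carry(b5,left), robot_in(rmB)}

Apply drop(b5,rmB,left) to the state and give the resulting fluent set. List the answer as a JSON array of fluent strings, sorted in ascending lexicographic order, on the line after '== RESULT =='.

Compute (S \ del) ∪ add:
  pre ⊆ S: {carry(b5,left), robot_in(rmB)} ⊆ S  — applicable
  S \ del = {ball_in(b1,rmA), carry(b4,right), robot_in(rmB)}
  ∪ add   = {ball_in(b1,rmA), ball_in(b5,rmB), carry(b4,right), free(left), robot_in(rmB)}

== RESULT ==
["ball_in(b1,rmA)", "ball_in(b5,rmB)", "carry(b4,right)", "free(left)", "robot_in(rmB)"]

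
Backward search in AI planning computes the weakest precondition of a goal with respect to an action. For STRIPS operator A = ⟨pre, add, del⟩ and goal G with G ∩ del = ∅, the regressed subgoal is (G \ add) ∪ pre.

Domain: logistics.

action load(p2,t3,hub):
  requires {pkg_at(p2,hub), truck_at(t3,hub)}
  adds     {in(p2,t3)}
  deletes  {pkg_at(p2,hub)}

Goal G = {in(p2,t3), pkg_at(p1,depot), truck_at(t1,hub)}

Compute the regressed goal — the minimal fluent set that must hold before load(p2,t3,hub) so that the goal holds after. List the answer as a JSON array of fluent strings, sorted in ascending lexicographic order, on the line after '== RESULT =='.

Compute (G \ add) ∪ pre:
  G ∩ del = {}  (empty — regression defined)
  G \ add = {in(p2,t3), pkg_at(p1,depot), truck_at(t1,hub)} \ {in(p2,t3)} = {pkg_at(p1,depot), truck_at(t1,hub)}
  ∪ pre   = {pkg_at(p1,depot), truck_at(t1,hub)} ∪ {pkg_at(p2,hub), truck_at(t3,hub)}
          = {pkg_at(p1,depot), pkg_at(p2,hub), truck_at(t1,hub), truck_at(t3,hub)}

== RESULT ==
["pkg_at(p1,depot)", "pkg_at(p2,hub)", "truck_at(t1,hub)", "truck_at(t3,hub)"]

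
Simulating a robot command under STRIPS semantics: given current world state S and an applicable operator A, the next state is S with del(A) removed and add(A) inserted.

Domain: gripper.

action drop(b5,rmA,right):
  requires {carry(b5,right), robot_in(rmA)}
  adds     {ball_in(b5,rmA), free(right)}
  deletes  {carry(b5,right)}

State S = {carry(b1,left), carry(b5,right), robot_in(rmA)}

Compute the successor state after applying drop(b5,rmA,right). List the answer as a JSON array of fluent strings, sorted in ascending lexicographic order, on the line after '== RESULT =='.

Progress:
  pre ⊆ S: {carry(b5,right), robot_in(rmA)} ⊆ S  — applicable
  S \ del = {carry(b1,left), robot_in(rmA)}
  ∪ add   = {ball_in(b5,rmA), carry(b1,left), free(right), robot_in(rmA)}

== RESULT ==
["ball_in(b5,rmA)", "carry(b1,left)", "free(right)", "robot_in(rmA)"]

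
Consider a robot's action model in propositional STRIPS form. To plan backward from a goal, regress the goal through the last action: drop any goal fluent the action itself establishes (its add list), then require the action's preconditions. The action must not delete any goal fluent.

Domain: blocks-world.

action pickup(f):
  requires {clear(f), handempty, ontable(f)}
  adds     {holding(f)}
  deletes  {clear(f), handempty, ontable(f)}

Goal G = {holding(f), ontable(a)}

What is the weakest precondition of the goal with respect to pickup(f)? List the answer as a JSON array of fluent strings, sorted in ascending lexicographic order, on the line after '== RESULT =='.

Compute (G \ add) ∪ pre:
  G ∩ del = {}  (empty — regression defined)
  G \ add = {holding(f), ontable(a)} \ {holding(f)} = {ontable(a)}
  ∪ pre   = {ontable(a)} ∪ {clear(f), handempty, ontable(f)}
          = {clear(f), handempty, ontable(a), ontable(f)}

== RESULT ==
["clear(f)", "handempty", "ontable(a)", "ontable(f)"]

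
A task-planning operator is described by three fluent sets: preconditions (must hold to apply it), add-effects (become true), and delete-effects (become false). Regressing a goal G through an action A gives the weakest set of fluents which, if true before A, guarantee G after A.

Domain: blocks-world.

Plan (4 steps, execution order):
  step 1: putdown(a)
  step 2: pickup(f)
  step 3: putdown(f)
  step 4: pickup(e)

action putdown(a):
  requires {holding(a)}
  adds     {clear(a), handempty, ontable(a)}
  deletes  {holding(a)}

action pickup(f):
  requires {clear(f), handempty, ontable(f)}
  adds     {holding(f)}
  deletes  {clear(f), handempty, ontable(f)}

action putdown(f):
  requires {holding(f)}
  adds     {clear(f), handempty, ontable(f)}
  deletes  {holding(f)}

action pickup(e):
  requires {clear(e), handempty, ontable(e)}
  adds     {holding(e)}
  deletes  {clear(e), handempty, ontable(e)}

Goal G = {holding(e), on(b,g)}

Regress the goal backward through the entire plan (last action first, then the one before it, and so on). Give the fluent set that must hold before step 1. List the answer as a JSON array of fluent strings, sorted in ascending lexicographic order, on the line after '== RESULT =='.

Work backward from the goal:
  through step 4 (pickup(e)): drop {holding(e)}, keep {on(b,g)}, require {clear(e), handempty, ontable(e)}
    → {clear(e), handempty, on(b,g), ontable(e)}
  through step 3 (putdown(f)): drop {handempty}, keep {clear(e), on(b,g), ontable(e)}, require {holding(f)}
    → {clear(e), holding(f), on(b,g), ontable(e)}
  through step 2 (pickup(f)): drop {holding(f)}, keep {clear(e), on(b,g), ontable(e)}, require {clear(f), handempty, ontable(f)}
    → {clear(e), clear(f), handempty, on(b,g), ontable(e), ontable(f)}
  through step 1 (putdown(a)): drop {handempty}, keep {clear(e), clear(f), on(b,g), ontable(e), ontable(f)}, require {holding(a)}
    → {clear(e), clear(f), holding(a), on(b,g), ontable(e), ontable(f)}

== RESULT ==
["clear(e)", "clear(f)", "holding(a)", "on(b,g)", "ontable(e)", "ontable(f)"]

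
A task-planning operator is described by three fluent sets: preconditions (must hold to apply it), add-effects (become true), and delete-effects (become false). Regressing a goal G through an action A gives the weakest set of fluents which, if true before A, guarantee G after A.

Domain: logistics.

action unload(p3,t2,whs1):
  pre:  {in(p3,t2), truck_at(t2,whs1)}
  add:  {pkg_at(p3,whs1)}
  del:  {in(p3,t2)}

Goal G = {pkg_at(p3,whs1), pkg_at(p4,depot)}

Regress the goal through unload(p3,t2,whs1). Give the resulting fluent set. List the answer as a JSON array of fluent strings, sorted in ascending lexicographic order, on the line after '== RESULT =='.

Regress:
  G ∩ del = {}  (empty — regression defined)
  G \ add = {pkg_at(p3,whs1), pkg_at(p4,depot)} \ {pkg_at(p3,whs1)} = {pkg_at(p4,depot)}
  ∪ pre   = {pkg_at(p4,depot)} ∪ {in(p3,t2), truck_at(t2,whs1)}
          = {in(p3,t2), pkg_at(p4,depot), truck_at(t2,whs1)}

== RESULT ==
["in(p3,t2)", "pkg_at(p4,depot)", "truck_at(t2,whs1)"]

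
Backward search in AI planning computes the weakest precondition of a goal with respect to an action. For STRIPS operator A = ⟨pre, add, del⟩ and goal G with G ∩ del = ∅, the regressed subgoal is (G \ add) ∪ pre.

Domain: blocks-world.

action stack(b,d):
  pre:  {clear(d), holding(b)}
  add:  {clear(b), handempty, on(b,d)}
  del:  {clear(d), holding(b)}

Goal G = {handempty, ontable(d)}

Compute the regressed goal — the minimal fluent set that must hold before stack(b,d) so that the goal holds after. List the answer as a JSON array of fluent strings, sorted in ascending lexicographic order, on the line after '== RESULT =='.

Compute (G \ add) ∪ pre:
  G ∩ del = {}  (empty — regression defined)
  G \ add = {handempty, ontable(d)} \ {clear(b), handempty, on(b,d)} = {ontable(d)}
  ∪ pre   = {ontable(d)} ∪ {clear(d), holding(b)}
          = {clear(d), holding(b), ontable(d)}

== RESULT ==
["clear(d)", "holding(b)", "ontable(d)"]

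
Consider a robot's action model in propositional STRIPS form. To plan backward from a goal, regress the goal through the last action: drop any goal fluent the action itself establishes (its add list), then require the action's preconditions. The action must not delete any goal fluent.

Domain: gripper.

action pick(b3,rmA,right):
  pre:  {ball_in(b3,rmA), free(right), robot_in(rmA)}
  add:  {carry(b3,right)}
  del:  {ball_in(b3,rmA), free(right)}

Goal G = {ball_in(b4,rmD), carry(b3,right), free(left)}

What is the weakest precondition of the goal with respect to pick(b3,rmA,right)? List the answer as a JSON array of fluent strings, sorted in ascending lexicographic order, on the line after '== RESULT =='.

Regress:
  G ∩ del = {}  (empty — regression defined)
  G \ add = {ball_in(b4,rmD), carry(b3,right), free(left)} \ {carry(b3,right)} = {ball_in(b4,rmD), free(left)}
  ∪ pre   = {ball_in(b4,rmD), free(left)} ∪ {ball_in(b3,rmA), free(right), robot_in(rmA)}
          = {ball_in(b3,rmA), ball_in(b4,rmD), free(left), free(right), robot_in(rmA)}

== RESULT ==
["ball_in(b3,rmA)", "ball_in(b4,rmD)", "free(left)", "free(right)", "robot_in(rmA)"]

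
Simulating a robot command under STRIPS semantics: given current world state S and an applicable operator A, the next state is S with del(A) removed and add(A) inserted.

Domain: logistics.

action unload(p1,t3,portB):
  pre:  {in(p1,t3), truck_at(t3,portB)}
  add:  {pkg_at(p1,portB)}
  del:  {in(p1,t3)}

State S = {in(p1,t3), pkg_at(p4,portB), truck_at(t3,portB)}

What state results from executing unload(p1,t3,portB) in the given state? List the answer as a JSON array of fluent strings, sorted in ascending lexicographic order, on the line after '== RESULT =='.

Progress:
  pre ⊆ S: {in(p1,t3), truck_at(t3,portB)} ⊆ S  — applicable
  S \ del = {pkg_at(p4,portB), truck_at(t3,portB)}
  ∪ add   = {pkg_at(p1,portB), pkg_at(p4,portB), truck_at(t3,portB)}

== RESULT ==
["pkg_at(p1,portB)", "pkg_at(p4,portB)", "truck_at(t3,portB)"]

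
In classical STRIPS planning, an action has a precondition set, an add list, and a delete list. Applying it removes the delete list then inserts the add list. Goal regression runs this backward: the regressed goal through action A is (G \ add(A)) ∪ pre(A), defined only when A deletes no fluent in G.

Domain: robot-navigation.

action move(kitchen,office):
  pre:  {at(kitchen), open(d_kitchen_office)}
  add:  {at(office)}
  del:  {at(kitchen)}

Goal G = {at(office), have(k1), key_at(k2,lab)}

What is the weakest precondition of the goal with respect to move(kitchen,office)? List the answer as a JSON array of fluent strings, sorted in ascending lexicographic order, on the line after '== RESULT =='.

Compute (G \ add) ∪ pre:
  G ∩ del = {}  (empty — regression defined)
  G \ add = {at(office), have(k1), key_at(k2,lab)} \ {at(office)} = {have(k1), key_at(k2,lab)}
  ∪ pre   = {have(k1), key_at(k2,lab)} ∪ {at(kitchen), open(d_kitchen_office)}
          = {at(kitchen), have(k1), key_at(k2,lab), open(d_kitchen_office)}

== RESULT ==
["at(kitchen)", "have(k1)", "key_at(k2,lab)", "open(d_kitchen_office)"]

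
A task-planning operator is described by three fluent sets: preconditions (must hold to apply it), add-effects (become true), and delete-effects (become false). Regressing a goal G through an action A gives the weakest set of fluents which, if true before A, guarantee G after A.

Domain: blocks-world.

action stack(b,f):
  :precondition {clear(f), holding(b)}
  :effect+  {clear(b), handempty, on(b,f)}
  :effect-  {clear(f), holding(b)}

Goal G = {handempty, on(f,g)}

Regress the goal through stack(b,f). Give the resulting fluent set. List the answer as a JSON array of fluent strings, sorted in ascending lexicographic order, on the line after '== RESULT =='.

Regress:
  G ∩ del = {}  (empty — regression defined)
  G \ add = {handempty, on(f,g)} \ {clear(b), handempty, on(b,f)} = {on(f,g)}
  ∪ pre   = {on(f,g)} ∪ {clear(f), holding(b)}
          = {clear(f), holding(b), on(f,g)}

== RESULT ==
["clear(f)", "holding(b)", "on(f,g)"]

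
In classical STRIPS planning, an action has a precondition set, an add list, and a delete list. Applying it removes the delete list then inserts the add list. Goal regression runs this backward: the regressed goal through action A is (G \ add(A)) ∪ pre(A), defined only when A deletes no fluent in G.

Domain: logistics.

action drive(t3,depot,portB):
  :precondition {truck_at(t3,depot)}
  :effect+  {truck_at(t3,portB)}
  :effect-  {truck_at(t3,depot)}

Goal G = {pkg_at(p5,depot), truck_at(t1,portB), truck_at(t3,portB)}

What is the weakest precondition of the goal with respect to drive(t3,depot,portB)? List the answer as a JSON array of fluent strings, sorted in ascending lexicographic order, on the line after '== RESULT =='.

Regress:
  G ∩ del = {}  (empty — regression defined)
  G \ add = {pkg_at(p5,depot), truck_at(t1,portB), truck_at(t3,portB)} \ {truck_at(t3,portB)} = {pkg_at(p5,depot), truck_at(t1,portB)}
  ∪ pre   = {pkg_at(p5,depot), truck_at(t1,portB)} ∪ {truck_at(t3,depot)}
          = {pkg_at(p5,depot), truck_at(t1,portB), truck_at(t3,depot)}

== RESULT ==
["pkg_at(p5,depot)", "truck_at(t1,portB)", "truck_at(t3,depot)"]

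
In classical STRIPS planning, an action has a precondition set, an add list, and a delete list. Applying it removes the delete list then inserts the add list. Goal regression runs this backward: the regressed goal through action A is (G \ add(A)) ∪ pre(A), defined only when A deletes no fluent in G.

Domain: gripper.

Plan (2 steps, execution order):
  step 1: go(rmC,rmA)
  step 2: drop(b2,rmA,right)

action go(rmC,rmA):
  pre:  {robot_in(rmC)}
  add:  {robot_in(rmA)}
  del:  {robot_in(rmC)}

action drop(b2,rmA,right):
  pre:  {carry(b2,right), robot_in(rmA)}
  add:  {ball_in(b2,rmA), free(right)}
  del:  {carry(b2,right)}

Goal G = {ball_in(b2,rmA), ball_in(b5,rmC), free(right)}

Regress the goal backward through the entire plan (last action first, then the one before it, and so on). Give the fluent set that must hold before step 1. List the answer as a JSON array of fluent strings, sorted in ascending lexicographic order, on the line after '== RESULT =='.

Regress step by step:
  through step 2 (drop(b2,rmA,right)): drop {ball_in(b2,rmA), free(right)}, keep {ball_in(b5,rmC)}, require {carry(b2,right), robot_in(rmA)}
    → {ball_in(b5,rmC), carry(b2,right), robot_in(rmA)}
  through step 1 (go(rmC,rmA)): drop {robot_in(rmA)}, keep {ball_in(b5,rmC), carry(b2,right)}, require {robot_in(rmC)}
    → {ball_in(b5,rmC), carry(b2,right), robot_in(rmC)}

== RESULT ==
["ball_in(b5,rmC)", "carry(b2,right)", "robot_in(rmC)"]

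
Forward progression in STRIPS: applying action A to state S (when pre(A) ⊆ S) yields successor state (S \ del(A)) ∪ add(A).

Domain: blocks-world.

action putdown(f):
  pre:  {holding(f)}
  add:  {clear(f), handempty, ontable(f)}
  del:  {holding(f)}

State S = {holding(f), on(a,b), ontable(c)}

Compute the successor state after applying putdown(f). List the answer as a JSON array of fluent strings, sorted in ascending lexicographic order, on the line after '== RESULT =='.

Compute (S \ del) ∪ add:
  pre ⊆ S: {holding(f)} ⊆ S  — applicable
  S \ del = {on(a,b), ontable(c)}
  ∪ add   = {clear(f), handempty, on(a,b), ontable(c), ontable(f)}

== RESULT ==
["clear(f)", "handempty", "on(a,b)", "ontable(c)", "ontable(f)"]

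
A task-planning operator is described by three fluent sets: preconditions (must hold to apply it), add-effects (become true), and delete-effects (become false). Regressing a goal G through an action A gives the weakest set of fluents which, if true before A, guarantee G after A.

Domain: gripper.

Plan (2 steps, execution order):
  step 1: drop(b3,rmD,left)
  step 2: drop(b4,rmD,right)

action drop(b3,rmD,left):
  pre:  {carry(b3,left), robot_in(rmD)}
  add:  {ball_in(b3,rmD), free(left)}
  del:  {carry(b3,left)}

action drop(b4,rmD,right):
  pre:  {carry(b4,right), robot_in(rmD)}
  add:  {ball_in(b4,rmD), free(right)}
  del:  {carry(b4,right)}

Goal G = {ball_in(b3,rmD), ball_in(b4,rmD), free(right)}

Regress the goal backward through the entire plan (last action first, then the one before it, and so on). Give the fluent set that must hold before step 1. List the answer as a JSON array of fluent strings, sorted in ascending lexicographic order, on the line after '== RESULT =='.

Work backward from the goal:
  through step 2 (drop(b4,rmD,right)): drop {ball_in(b4,rmD), free(right)}, keep {ball_in(b3,rmD)}, require {carry(b4,right), robot_in(rmD)}
    → {ball_in(b3,rmD), carry(b4,right), robot_in(rmD)}
  through step 1 (drop(b3,rmD,left)): drop {ball_in(b3,rmD)}, keep {carry(b4,right), robot_in(rmD)}, require {carry(b3,left), robot_in(rmD)}
    → {carry(b3,left), carry(b4,right), robot_in(rmD)}

== RESULT ==
["carry(b3,left)", "carry(b4,right)", "robot_in(rmD)"]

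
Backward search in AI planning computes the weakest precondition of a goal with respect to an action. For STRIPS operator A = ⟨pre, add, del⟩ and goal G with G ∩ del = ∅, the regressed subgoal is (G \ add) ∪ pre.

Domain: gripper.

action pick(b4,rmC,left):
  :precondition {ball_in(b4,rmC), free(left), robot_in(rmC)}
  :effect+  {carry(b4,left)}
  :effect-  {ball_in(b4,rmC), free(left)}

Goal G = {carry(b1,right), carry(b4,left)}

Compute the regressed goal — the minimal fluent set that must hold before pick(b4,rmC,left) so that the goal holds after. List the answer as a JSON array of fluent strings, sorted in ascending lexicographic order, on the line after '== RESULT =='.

Compute (G \ add) ∪ pre:
  G ∩ del = {}  (empty — regression defined)
  G \ add = {carry(b1,right), carry(b4,left)} \ {carry(b4,left)} = {carry(b1,right)}
  ∪ pre   = {carry(b1,right)} ∪ {ball_in(b4,rmC), free(left), robot_in(rmC)}
          = {ball_in(b4,rmC), carry(b1,right), free(left), robot_in(rmC)}

== RESULT ==
["ball_in(b4,rmC)", "carry(b1,right)", "free(left)", "robot_in(rmC)"]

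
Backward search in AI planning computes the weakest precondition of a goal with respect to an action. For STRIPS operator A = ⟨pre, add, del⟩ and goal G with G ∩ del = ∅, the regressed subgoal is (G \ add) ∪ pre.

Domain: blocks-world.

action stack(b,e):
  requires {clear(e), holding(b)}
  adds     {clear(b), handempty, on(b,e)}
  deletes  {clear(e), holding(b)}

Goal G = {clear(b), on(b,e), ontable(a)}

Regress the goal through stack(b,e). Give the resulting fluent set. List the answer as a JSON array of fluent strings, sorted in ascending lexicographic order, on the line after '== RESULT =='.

Compute (G \ add) ∪ pre:
  G ∩ del = {}  (empty — regression defined)
  G \ add = {clear(b), on(b,e), ontable(a)} \ {clear(b), handempty, on(b,e)} = {ontable(a)}
  ∪ pre   = {ontable(a)} ∪ {clear(e), holding(b)}
          = {clear(e), holding(b), ontable(a)}

== RESULT ==
["clear(e)", "holding(b)", "ontable(a)"]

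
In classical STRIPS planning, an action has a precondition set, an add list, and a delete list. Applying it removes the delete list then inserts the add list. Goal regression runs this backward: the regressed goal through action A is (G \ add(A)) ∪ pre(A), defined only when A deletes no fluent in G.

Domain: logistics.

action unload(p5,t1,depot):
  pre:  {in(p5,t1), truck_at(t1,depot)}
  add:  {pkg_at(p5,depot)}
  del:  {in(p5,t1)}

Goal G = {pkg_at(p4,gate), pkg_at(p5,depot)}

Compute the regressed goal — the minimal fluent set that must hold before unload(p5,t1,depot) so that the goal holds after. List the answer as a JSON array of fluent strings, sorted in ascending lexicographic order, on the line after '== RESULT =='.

Regress:
  G ∩ del = {}  (empty — regression defined)
  G \ add = {pkg_at(p4,gate), pkg_at(p5,depot)} \ {pkg_at(p5,depot)} = {pkg_at(p4,gate)}
  ∪ pre   = {pkg_at(p4,gate)} ∪ {in(p5,t1), truck_at(t1,depot)}
          = {in(p5,t1), pkg_at(p4,gate), truck_at(t1,depot)}

== RESULT ==
["in(p5,t1)", "pkg_at(p4,gate)", "truck_at(t1,depot)"]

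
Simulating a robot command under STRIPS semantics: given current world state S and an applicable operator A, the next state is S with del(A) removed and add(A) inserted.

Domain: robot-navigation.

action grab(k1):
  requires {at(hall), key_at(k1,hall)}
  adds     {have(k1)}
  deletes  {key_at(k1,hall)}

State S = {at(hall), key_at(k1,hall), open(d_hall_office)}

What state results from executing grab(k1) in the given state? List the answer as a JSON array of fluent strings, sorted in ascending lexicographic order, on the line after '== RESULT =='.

Progress:
  pre ⊆ S: {at(hall), key_at(k1,hall)} ⊆ S  — applicable
  S \ del = {at(hall), open(d_hall_office)}
  ∪ add   = {at(hall), have(k1), open(d_hall_office)}

== RESULT ==
["at(hall)", "have(k1)", "open(d_hall_office)"]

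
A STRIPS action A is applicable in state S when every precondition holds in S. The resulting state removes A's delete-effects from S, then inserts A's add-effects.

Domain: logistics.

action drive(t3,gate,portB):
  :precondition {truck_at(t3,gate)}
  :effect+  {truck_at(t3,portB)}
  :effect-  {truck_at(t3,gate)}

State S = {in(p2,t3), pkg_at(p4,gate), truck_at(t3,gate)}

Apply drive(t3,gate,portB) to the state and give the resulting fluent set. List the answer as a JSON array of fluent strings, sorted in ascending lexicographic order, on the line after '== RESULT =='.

Progress:
  pre ⊆ S: {truck_at(t3,gate)} ⊆ S  — applicable
  S \ del = {in(p2,t3), pkg_at(p4,gate)}
  ∪ add   = {in(p2,t3), pkg_at(p4,gate), truck_at(t3,portB)}

== RESULT ==
["in(p2,t3)", "pkg_at(p4,gate)", "truck_at(t3,portB)"]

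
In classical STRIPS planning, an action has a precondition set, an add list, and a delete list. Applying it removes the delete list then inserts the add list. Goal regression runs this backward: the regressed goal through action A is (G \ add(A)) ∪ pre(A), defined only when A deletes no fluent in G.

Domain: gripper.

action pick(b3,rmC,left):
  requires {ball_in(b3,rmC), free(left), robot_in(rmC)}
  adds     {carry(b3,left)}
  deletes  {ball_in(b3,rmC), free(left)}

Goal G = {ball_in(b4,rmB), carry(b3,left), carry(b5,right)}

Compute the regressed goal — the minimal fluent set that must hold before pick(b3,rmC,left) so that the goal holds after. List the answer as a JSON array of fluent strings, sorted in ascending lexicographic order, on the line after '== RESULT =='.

Compute (G \ add) ∪ pre:
  G ∩ del = {}  (empty — regression defined)
  G \ add = {ball_in(b4,rmB), carry(b3,left), carry(b5,right)} \ {carry(b3,left)} = {ball_in(b4,rmB), carry(b5,right)}
  ∪ pre   = {ball_in(b4,rmB), carry(b5,right)} ∪ {ball_in(b3,rmC), free(left), robot_in(rmC)}
          = {ball_in(b3,rmC), ball_in(b4,rmB), carry(b5,right), free(left), robot_in(rmC)}

== RESULT ==
["ball_in(b3,rmC)", "ball_in(b4,rmB)", "carry(b5,right)", "free(left)", "robot_in(rmC)"]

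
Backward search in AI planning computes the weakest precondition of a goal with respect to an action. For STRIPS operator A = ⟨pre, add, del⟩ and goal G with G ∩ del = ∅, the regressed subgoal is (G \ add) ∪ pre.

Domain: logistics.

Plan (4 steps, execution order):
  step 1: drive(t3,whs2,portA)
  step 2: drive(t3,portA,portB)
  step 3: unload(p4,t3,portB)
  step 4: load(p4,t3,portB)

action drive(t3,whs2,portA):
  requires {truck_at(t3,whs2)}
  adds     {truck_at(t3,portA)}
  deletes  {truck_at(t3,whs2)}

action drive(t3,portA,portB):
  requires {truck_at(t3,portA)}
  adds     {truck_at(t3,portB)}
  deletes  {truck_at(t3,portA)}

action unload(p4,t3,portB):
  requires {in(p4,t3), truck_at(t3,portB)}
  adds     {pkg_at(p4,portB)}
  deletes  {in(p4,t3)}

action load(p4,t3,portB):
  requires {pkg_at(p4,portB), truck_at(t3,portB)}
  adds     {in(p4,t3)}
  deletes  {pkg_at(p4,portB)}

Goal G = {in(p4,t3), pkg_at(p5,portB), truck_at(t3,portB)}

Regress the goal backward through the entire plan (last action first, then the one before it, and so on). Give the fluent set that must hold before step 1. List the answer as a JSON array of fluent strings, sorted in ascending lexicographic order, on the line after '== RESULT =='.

Regress step by step:
  through step 4 (load(p4,t3,portB)): drop {in(p4,t3)}, keep {pkg_at(p5,portB), truck_at(t3,portB)}, require {pkg_at(p4,portB), truck_at(t3,portB)}
    → {pkg_at(p4,portB), pkg_at(p5,portB), truck_at(t3,portB)}
  through step 3 (unload(p4,t3,portB)): drop {pkg_at(p4,portB)}, keep {pkg_at(p5,portB), truck_at(t3,portB)}, require {in(p4,t3), truck_at(t3,portB)}
    → {in(p4,t3), pkg_at(p5,portB), truck_at(t3,portB)}
  through step 2 (drive(t3,portA,portB)): drop {truck_at(t3,portB)}, keep {in(p4,t3), pkg_at(p5,portB)}, require {truck_at(t3,portA)}
    → {in(p4,t3), pkg_at(p5,portB), truck_at(t3,portA)}
  through step 1 (drive(t3,whs2,portA)): drop {truck_at(t3,portA)}, keep {in(p4,t3), pkg_at(p5,portB)}, require {truck_at(t3,whs2)}
    → {in(p4,t3), pkg_at(p5,portB), truck_at(t3,whs2)}

== RESULT ==
["in(p4,t3)", "pkg_at(p5,portB)", "truck_at(t3,whs2)"]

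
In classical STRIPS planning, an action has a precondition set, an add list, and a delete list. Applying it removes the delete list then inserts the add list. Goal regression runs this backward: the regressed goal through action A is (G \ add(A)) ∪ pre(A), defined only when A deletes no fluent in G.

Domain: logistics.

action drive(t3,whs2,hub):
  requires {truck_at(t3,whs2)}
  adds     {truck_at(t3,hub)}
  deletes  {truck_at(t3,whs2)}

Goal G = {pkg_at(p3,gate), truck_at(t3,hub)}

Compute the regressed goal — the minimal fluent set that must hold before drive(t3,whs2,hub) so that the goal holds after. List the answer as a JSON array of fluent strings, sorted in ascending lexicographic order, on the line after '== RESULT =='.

Regress:
  G ∩ del = {}  (empty — regression defined)
  G \ add = {pkg_at(p3,gate), truck_at(t3,hub)} \ {truck_at(t3,hub)} = {pkg_at(p3,gate)}
  ∪ pre   = {pkg_at(p3,gate)} ∪ {truck_at(t3,whs2)}
          = {pkg_at(p3,gate), truck_at(t3,whs2)}

== RESULT ==
["pkg_at(p3,gate)", "truck_at(t3,whs2)"]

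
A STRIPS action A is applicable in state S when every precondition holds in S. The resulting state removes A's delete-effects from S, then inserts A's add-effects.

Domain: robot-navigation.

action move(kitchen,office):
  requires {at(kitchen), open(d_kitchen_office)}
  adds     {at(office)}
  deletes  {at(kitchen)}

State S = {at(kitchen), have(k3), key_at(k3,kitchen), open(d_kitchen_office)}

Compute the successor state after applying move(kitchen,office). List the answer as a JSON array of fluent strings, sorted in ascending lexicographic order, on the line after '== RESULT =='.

Progress:
  pre ⊆ S: {at(kitchen), open(d_kitchen_office)} ⊆ S  — applicable
  S \ del = {have(k3), key_at(k3,kitchen), open(d_kitchen_office)}
  ∪ add   = {at(office), have(k3), key_at(k3,kitchen), open(d_kitchen_office)}

== RESULT ==
["at(office)", "have(k3)", "key_at(k3,kitchen)", "open(d_kitchen_office)"]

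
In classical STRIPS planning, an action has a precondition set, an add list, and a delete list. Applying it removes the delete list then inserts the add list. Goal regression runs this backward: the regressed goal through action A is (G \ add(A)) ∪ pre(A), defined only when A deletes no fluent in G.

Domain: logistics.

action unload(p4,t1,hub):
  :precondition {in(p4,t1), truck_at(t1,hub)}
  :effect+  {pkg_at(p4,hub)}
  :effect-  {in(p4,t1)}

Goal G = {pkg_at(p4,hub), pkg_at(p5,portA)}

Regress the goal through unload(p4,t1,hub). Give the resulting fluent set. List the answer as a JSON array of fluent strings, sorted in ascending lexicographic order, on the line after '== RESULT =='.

Compute (G \ add) ∪ pre:
  G ∩ del = {}  (empty — regression defined)
  G \ add = {pkg_at(p4,hub), pkg_at(p5,portA)} \ {pkg_at(p4,hub)} = {pkg_at(p5,portA)}
  ∪ pre   = {pkg_at(p5,portA)} ∪ {in(p4,t1), truck_at(t1,hub)}
          = {in(p4,t1), pkg_at(p5,portA), truck_at(t1,hub)}

== RESULT ==
["in(p4,t1)", "pkg_at(p5,portA)", "truck_at(t1,hub)"]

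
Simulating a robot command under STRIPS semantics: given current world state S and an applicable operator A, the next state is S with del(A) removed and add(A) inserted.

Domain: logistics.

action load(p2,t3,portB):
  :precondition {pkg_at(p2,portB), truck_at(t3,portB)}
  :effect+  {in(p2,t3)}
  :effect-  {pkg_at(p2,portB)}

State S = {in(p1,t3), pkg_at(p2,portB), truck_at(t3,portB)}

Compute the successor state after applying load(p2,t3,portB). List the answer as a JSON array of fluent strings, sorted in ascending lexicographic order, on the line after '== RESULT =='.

Progress:
  pre ⊆ S: {pkg_at(p2,portB), truck_at(t3,portB)} ⊆ S  — applicable
  S \ del = {in(p1,t3), truck_at(t3,portB)}
  ∪ add   = {in(p1,t3), in(p2,t3), truck_at(t3,portB)}

== RESULT ==
["in(p1,t3)", "in(p2,t3)", "truck_at(t3,portB)"]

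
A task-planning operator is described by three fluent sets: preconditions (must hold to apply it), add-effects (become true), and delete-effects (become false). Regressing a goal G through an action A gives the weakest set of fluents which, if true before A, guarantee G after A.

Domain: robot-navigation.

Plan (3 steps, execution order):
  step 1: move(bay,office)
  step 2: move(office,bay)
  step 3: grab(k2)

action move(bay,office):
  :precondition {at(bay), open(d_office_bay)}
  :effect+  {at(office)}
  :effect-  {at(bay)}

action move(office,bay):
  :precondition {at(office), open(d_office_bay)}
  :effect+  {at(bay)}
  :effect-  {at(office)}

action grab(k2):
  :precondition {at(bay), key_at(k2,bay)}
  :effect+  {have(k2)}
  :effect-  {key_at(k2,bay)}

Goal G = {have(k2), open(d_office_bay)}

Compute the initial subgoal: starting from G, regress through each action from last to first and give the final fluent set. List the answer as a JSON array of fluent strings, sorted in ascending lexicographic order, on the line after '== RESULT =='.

Work backward from the goal:
  through step 3 (grab(k2)): drop {have(k2)}, keep {open(d_office_bay)}, require {at(bay), key_at(k2,bay)}
    → {at(bay), key_at(k2,bay), open(d_office_bay)}
  through step 2 (move(office,bay)): drop {at(bay)}, keep {key_at(k2,bay), open(d_office_bay)}, require {at(office), open(d_office_bay)}
    → {at(office), key_at(k2,bay), open(d_office_bay)}
  through step 1 (move(bay,office)): drop {at(office)}, keep {key_at(k2,bay), open(d_office_bay)}, require {at(bay), open(d_office_bay)}
    → {at(bay), key_at(k2,bay), open(d_office_bay)}

== RESULT ==
["at(bay)", "key_at(k2,bay)", "open(d_office_bay)"]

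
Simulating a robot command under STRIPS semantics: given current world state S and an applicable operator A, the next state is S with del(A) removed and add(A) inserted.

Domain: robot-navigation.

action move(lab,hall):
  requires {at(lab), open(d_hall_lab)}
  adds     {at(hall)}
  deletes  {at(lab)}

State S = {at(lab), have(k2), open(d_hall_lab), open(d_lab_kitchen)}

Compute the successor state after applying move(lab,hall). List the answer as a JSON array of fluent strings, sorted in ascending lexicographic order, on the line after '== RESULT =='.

Compute (S \ del) ∪ add:
  pre ⊆ S: {at(lab), open(d_hall_lab)} ⊆ S  — applicable
  S \ del = {have(k2), open(d_hall_lab), open(d_lab_kitchen)}
  ∪ add   = {at(hall), have(k2), open(d_hall_lab), open(d_lab_kitchen)}

== RESULT ==
["at(hall)", "have(k2)", "open(d_hall_lab)", "open(d_lab_kitchen)"]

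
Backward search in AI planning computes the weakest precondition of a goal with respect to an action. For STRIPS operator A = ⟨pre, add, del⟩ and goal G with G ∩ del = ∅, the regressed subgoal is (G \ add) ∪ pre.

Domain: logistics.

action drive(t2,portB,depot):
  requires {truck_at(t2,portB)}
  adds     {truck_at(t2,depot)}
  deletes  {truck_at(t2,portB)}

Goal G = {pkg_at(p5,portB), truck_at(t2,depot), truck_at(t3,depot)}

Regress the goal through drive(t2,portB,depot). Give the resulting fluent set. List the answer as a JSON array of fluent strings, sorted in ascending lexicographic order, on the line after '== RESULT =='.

Compute (G \ add) ∪ pre:
  G ∩ del = {}  (empty — regression defined)
  G \ add = {pkg_at(p5,portB), truck_at(t2,depot), truck_at(t3,depot)} \ {truck_at(t2,depot)} = {pkg_at(p5,portB), truck_at(t3,depot)}
  ∪ pre   = {pkg_at(p5,portB), truck_at(t3,depot)} ∪ {truck_at(t2,portB)}
          = {pkg_at(p5,portB), truck_at(t2,portB), truck_at(t3,depot)}

== RESULT ==
["pkg_at(p5,portB)", "truck_at(t2,portB)", "truck_at(t3,depot)"]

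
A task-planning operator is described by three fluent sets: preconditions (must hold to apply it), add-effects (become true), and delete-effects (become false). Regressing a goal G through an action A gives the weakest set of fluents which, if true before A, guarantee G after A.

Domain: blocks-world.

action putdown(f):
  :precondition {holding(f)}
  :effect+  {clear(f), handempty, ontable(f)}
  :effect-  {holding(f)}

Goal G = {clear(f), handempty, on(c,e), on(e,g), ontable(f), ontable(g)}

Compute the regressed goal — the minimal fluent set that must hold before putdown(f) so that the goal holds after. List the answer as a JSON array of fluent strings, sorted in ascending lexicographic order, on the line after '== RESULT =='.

Compute (G \ add) ∪ pre:
  G ∩ del = {}  (empty — regression defined)
  G \ add = {clear(f), handempty, on(c,e), on(e,g), ontable(f), ontable(g)} \ {clear(f), handempty, ontable(f)} = {on(c,e), on(e,g), ontable(g)}
  ∪ pre   = {on(c,e), on(e,g), ontable(g)} ∪ {holding(f)}
          = {holding(f), on(c,e), on(e,g), ontable(g)}

== RESULT ==
["holding(f)", "on(c,e)", "on(e,g)", "ontable(g)"]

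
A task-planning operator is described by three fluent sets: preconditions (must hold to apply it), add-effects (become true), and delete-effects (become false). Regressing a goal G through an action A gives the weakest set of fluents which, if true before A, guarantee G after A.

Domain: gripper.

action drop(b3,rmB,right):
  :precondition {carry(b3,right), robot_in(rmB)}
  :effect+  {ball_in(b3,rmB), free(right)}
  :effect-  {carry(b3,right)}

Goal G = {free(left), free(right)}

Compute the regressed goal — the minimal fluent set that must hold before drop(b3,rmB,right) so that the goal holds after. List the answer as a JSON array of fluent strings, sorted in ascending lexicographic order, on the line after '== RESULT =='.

Regress:
  G ∩ del = {}  (empty — regression defined)
  G \ add = {free(left), free(right)} \ {ball_in(b3,rmB), free(right)} = {free(left)}
  ∪ pre   = {free(left)} ∪ {carry(b3,right), robot_in(rmB)}
          = {carry(b3,right), free(left), robot_in(rmB)}

== RESULT ==
["carry(b3,right)", "free(left)", "robot_in(rmB)"]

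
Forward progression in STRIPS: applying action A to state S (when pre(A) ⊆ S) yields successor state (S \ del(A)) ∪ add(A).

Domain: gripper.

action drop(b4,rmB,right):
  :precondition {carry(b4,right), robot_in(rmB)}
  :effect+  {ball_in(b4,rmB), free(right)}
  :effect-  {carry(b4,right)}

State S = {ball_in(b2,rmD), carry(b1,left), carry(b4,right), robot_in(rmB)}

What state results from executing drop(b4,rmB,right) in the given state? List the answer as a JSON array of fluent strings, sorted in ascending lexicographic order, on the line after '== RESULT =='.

Progress:
  pre ⊆ S: {carry(b4,right), robot_in(rmB)} ⊆ S  — applicable
  S \ del = {ball_in(b2,rmD), carry(b1,left), robot_in(rmB)}
  ∪ add   = {ball_in(b2,rmD), ball_in(b4,rmB), carry(b1,left), free(right), robot_in(rmB)}

== RESULT ==
["ball_in(b2,rmD)", "ball_in(b4,rmB)", "carry(b1,left)", "free(right)", "robot_in(rmB)"]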